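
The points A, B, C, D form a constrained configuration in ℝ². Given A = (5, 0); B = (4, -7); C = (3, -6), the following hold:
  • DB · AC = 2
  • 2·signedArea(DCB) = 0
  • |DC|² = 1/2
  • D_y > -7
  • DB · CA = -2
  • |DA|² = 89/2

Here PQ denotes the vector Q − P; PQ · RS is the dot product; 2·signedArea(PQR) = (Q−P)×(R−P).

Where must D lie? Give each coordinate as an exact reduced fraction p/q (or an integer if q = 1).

D = (7/2, -13/2)

1. D_x = 7/2  [2·signedArea(DCB) = 0 ∩ DB · CA = -2]
2. D_y = -13/2  [2·signedArea(DCB) = 0 ∩ DB · CA = -2]
   → D = (7/2, -13/2)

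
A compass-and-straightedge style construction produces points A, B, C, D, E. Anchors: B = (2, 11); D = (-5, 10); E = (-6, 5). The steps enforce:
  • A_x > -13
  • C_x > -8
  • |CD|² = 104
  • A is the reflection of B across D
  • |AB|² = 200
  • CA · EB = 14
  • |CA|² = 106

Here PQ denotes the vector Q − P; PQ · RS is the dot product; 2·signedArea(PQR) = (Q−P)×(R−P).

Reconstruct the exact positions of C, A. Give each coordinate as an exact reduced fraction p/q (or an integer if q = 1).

1. A_x = -12  [A is the reflection of B across D]
2. A_y = 9  [A is the reflection of B across D]
   → A = (-12, 9)
3. C_x = -7  [line -8·x + -6·y + -56 = 0 ∩ |CD|² = 104]
4. C_y = 0  [line -8·x + -6·y + -56 = 0 ∩ |CD|² = 104]
   → C = (-7, 0)

A = (-12, 9)
C = (-7, 0)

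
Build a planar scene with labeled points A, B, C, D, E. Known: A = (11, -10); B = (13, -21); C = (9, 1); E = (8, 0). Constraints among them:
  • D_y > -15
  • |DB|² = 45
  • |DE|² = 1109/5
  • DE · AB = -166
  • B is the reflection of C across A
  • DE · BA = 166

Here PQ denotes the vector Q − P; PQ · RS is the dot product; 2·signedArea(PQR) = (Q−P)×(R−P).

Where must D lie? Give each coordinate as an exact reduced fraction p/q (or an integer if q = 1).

D = (59/5, -72/5)

1. D_x = 59/5  [line 2·x + -11·y + -182 = 0 ∩ |DB|² = 45]
2. D_y = -72/5  [line 2·x + -11·y + -182 = 0 ∩ |DB|² = 45]
   → D = (59/5, -72/5)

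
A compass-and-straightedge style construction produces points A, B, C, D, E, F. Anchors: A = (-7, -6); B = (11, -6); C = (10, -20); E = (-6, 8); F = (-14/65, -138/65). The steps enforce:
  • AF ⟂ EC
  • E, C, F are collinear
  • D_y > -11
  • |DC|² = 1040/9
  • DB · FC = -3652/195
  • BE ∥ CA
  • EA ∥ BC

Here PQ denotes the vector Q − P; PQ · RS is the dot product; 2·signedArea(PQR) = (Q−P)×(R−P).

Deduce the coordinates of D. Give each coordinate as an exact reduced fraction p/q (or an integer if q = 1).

1. D_x = 14/3  [line -664/65·x + 1162/65·y + 9296/39 = 0 ∩ |DC|² = 1040/9]
2. D_y = -32/3  [line -664/65·x + 1162/65·y + 9296/39 = 0 ∩ |DC|² = 1040/9]
   → D = (14/3, -32/3)

D = (14/3, -32/3)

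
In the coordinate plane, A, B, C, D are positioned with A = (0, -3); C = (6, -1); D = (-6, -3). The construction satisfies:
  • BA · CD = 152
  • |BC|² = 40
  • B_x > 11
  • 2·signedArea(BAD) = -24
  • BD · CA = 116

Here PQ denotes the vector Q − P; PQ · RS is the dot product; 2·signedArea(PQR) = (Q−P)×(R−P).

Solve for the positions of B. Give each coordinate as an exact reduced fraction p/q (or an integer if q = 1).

1. B_x = 12  [2·signedArea(BAD) = -24 ∩ BD · CA = 116]
2. B_y = 1  [2·signedArea(BAD) = -24 ∩ BD · CA = 116]
   → B = (12, 1)

B = (12, 1)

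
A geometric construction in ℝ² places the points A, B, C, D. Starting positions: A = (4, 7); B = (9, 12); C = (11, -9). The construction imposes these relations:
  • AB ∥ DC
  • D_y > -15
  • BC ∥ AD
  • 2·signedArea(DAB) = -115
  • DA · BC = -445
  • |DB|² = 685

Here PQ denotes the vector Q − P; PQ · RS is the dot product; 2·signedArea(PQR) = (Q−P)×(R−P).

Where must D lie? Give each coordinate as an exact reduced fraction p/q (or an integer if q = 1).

D = (6, -14)

1. D_x = 6  [AB ∥ DC ∩ BC ∥ AD]
2. D_y = -14  [AB ∥ DC ∩ BC ∥ AD]
   → D = (6, -14)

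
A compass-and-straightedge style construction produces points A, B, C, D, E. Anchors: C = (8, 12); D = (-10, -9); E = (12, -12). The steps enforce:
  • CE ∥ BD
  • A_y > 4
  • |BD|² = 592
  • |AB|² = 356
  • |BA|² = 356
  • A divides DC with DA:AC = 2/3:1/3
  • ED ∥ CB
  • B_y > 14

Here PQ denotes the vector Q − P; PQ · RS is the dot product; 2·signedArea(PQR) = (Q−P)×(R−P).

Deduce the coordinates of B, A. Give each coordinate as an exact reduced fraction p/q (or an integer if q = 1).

A = (2, 5)
B = (-14, 15)

1. B_x = -14  [CE ∥ BD ∩ ED ∥ CB]
2. B_y = 15  [CE ∥ BD ∩ ED ∥ CB]
   → B = (-14, 15)
3. A_x = 2  [A divides DC with DA:AC = 2/3:1/3]
4. A_y = 5  [A divides DC with DA:AC = 2/3:1/3]
   → A = (2, 5)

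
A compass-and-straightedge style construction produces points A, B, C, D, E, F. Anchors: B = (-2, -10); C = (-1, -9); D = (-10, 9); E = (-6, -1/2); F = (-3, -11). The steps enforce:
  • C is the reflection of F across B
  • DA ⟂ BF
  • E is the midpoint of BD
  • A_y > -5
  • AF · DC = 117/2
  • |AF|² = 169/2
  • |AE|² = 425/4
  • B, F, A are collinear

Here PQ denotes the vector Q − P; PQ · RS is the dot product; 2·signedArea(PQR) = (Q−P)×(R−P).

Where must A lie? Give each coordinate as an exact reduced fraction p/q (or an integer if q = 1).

1. A_x = 7/2  [B, F, A are collinear ∩ DA ⟂ BF]
2. A_y = -9/2  [B, F, A are collinear ∩ DA ⟂ BF]
   → A = (7/2, -9/2)

A = (7/2, -9/2)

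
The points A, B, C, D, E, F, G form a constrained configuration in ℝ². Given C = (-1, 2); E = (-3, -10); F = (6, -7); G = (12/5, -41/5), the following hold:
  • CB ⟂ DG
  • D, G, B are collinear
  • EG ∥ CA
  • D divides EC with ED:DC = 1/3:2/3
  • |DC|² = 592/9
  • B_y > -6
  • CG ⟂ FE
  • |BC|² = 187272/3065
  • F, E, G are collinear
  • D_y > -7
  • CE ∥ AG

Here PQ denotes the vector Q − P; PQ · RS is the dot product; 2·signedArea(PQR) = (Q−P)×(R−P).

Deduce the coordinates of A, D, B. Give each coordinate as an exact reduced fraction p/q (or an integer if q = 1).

A = (22/5, 19/5)
B = (-13163/3065, -15596/3065)
D = (-7/3, -6)

1. A_x = 22/5  [CE ∥ AG ∩ EG ∥ CA]
2. A_y = 19/5  [CE ∥ AG ∩ EG ∥ CA]
   → A = (22/5, 19/5)
3. D_x = -7/3  [D divides EC with ED:DC = 1/3:2/3]
4. D_y = -6  [D divides EC with ED:DC = 1/3:2/3]
   → D = (-7/3, -6)
5. B_x = -13163/3065  [D, G, B are collinear ∩ CB ⟂ DG]
6. B_y = -15596/3065  [D, G, B are collinear ∩ CB ⟂ DG]
   → B = (-13163/3065, -15596/3065)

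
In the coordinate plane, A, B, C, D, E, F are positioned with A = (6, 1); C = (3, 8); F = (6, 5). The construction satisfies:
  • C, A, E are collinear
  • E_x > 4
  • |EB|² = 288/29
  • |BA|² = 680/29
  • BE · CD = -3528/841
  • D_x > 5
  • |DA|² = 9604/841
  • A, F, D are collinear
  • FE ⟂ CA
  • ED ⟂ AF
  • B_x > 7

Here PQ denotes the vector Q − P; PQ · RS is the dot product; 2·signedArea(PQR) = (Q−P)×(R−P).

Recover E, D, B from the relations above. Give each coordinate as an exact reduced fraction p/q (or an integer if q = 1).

B = (216/29, 163/29)
D = (6, 127/29)
E = (132/29, 127/29)

1. E_x = 132/29  [C, A, E are collinear ∩ FE ⟂ CA]
2. E_y = 127/29  [C, A, E are collinear ∩ FE ⟂ CA]
   → E = (132/29, 127/29)
3. D_x = 6  [A, F, D are collinear ∩ ED ⟂ AF]
4. D_y = 127/29  [A, F, D are collinear ∩ ED ⟂ AF]
   → D = (6, 127/29)
5. B_x = 216/29  [line -3·x + 105/29·y + 1677/841 = 0 ∩ |BA|² = 680/29]
6. B_y = 163/29  [line -3·x + 105/29·y + 1677/841 = 0 ∩ |BA|² = 680/29]
   → B = (216/29, 163/29)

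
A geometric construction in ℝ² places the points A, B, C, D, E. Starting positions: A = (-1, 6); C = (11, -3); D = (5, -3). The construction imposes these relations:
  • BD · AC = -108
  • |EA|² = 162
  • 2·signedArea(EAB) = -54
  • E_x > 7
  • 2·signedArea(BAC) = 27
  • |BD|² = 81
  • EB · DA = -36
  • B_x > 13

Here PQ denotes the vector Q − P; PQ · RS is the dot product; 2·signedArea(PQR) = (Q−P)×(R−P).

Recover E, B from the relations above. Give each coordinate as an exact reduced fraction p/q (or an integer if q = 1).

B = (14, -3)
E = (8, -3)

1. B_x = 14  [BD · AC = -108 ∩ 2·signedArea(BAC) = 27]
2. B_y = -3  [BD · AC = -108 ∩ 2·signedArea(BAC) = 27]
   → B = (14, -3)
3. E_x = 8  [EB · DA = -36 ∩ 2·signedArea(EAB) = -54]
4. E_y = -3  [EB · DA = -36 ∩ 2·signedArea(EAB) = -54]
   → E = (8, -3)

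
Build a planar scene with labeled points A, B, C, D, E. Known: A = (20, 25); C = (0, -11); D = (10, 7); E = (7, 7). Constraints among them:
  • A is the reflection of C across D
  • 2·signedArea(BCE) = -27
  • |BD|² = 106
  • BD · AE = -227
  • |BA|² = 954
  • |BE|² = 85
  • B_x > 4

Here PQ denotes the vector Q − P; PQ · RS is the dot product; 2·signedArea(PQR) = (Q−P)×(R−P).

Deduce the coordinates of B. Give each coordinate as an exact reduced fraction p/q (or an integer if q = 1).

B = (5, -2)

1. B_x = 5  [2·signedArea(BCE) = -27 ∩ BD · AE = -227]
2. B_y = -2  [2·signedArea(BCE) = -27 ∩ BD · AE = -227]
   → B = (5, -2)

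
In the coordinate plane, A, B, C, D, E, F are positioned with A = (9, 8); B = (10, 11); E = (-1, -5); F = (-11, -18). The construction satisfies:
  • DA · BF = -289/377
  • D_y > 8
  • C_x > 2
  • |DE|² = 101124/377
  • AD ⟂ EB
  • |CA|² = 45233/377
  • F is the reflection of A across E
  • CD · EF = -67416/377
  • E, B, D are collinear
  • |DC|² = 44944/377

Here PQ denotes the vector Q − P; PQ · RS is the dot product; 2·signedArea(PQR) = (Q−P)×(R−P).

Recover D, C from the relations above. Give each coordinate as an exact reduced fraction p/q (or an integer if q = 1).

1. D_x = 3121/377  [E, B, D are collinear ∩ AD ⟂ EB]
2. D_y = 3203/377  [E, B, D are collinear ∩ AD ⟂ EB]
   → D = (3121/377, 3203/377)
3. C_x = 789/377  [line 10·x + 13·y + -5433/377 = 0 ∩ |DC|² = 44944/377]
4. C_y = -189/377  [line 10·x + 13·y + -5433/377 = 0 ∩ |DC|² = 44944/377]
   → C = (789/377, -189/377)

C = (789/377, -189/377)
D = (3121/377, 3203/377)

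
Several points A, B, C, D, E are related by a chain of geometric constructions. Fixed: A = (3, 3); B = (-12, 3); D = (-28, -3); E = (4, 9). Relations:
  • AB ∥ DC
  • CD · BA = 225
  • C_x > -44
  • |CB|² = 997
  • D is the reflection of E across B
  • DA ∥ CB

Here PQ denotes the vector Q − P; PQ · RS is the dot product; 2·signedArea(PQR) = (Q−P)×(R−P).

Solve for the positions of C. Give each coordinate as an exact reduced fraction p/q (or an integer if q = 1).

1. C_x = -43  [DA ∥ CB ∩ AB ∥ DC]
2. C_y = -3  [DA ∥ CB ∩ AB ∥ DC]
   → C = (-43, -3)

C = (-43, -3)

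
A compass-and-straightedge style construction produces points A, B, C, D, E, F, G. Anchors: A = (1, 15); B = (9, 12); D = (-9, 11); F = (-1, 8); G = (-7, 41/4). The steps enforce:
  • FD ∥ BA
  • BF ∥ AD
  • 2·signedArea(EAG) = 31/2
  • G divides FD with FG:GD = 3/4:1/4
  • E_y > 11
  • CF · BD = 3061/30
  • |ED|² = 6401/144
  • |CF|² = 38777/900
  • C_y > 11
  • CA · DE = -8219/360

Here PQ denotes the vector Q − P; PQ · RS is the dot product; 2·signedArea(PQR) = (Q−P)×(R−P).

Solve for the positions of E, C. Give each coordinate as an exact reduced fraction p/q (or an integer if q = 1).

C = (67/15, 349/30)
E = (-7/3, 133/12)

1. E_x = -7/3  [line 19/4·x + -8·y + 399/4 = 0 ∩ |ED|² = 6401/144]
2. E_y = 133/12  [line 19/4·x + -8·y + 399/4 = 0 ∩ |ED|² = 6401/144]
   → E = (-7/3, 133/12)
3. C_x = 67/15  [CA · DE = -8219/360 ∩ CF · BD = 3061/30]
4. C_y = 349/30  [CA · DE = -8219/360 ∩ CF · BD = 3061/30]
   → C = (67/15, 349/30)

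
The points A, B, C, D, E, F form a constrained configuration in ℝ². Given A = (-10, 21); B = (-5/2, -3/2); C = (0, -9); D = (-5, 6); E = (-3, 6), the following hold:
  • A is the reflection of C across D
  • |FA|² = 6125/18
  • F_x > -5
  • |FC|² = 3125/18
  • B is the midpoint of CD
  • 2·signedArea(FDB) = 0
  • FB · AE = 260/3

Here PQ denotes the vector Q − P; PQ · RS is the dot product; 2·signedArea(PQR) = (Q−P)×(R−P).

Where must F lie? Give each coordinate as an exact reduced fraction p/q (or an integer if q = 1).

1. F_x = -25/6  [2·signedArea(FDB) = 0 ∩ FB · AE = 260/3]
2. F_y = 7/2  [2·signedArea(FDB) = 0 ∩ FB · AE = 260/3]
   → F = (-25/6, 7/2)

F = (-25/6, 7/2)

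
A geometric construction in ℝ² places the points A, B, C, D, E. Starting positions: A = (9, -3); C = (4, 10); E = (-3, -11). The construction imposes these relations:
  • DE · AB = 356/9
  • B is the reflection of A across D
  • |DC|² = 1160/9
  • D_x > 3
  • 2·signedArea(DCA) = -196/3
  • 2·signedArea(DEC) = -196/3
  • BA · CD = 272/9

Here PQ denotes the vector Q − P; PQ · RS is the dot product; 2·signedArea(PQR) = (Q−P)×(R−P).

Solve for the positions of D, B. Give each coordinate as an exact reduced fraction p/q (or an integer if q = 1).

B = (-7/3, 1/3)
D = (10/3, -4/3)

1. D_x = 10/3  [2·signedArea(DCA) = -196/3 ∩ 2·signedArea(DEC) = -196/3]
2. D_y = -4/3  [2·signedArea(DCA) = -196/3 ∩ 2·signedArea(DEC) = -196/3]
   → D = (10/3, -4/3)
3. B_x = -7/3  [B is the reflection of A across D]
4. B_y = 1/3  [B is the reflection of A across D]
   → B = (-7/3, 1/3)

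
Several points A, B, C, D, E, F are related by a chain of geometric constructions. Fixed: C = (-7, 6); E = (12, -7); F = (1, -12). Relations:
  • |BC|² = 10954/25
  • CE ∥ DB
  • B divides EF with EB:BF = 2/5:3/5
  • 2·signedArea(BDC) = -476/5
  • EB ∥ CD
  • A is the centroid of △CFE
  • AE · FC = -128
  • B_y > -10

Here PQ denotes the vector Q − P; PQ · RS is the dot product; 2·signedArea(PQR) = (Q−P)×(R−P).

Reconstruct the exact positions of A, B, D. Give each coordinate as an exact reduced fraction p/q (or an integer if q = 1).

A = (2, -13/3)
B = (38/5, -9)
D = (-57/5, 4)

1. A_x = 2  [A is the centroid of △CFE]
2. A_y = -13/3  [A is the centroid of △CFE]
   → A = (2, -13/3)
3. B_x = 38/5  [B divides EF with EB:BF = 2/5:3/5]
4. B_y = -9  [B divides EF with EB:BF = 2/5:3/5]
   → B = (38/5, -9)
5. D_x = -57/5  [CE ∥ DB ∩ EB ∥ CD]
6. D_y = 4  [CE ∥ DB ∩ EB ∥ CD]
   → D = (-57/5, 4)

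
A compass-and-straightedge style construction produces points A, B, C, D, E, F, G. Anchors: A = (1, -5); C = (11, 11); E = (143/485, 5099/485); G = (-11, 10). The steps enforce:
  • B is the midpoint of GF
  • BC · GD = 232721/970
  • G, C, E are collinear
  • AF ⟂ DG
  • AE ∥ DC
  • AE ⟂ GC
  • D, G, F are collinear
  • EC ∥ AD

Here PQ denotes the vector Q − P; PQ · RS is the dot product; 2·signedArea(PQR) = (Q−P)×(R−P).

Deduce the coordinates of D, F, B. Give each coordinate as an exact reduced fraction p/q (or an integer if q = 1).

1. D_x = 5677/485  [AE ∥ DC ∩ EC ∥ AD]
2. D_y = -2189/485  [AE ∥ DC ∩ EC ∥ AD]
   → D = (5677/485, -2189/485)
3. F_x = 738943433/170811665  [D, G, F are collinear ∩ AF ⟂ DG]
4. F_y = 34742219/170811665  [D, G, F are collinear ∩ AF ⟂ DG]
   → F = (738943433/170811665, 34742219/170811665)
5. B_x = -569992441/170811665  [B is the midpoint of GF]
6. B_y = 1742858869/341623330  [B is the midpoint of GF]
   → B = (-569992441/170811665, 1742858869/341623330)

B = (-569992441/170811665, 1742858869/341623330)
D = (5677/485, -2189/485)
F = (738943433/170811665, 34742219/170811665)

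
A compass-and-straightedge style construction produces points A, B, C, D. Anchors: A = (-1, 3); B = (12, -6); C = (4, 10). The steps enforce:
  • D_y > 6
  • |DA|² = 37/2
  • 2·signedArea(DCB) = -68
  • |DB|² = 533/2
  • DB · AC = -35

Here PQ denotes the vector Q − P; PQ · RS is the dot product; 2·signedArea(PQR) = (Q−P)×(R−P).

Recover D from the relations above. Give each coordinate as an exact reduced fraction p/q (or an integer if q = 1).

D = (3/2, 13/2)

1. D_x = 3/2  [2·signedArea(DCB) = -68 ∩ DB · AC = -35]
2. D_y = 13/2  [2·signedArea(DCB) = -68 ∩ DB · AC = -35]
   → D = (3/2, 13/2)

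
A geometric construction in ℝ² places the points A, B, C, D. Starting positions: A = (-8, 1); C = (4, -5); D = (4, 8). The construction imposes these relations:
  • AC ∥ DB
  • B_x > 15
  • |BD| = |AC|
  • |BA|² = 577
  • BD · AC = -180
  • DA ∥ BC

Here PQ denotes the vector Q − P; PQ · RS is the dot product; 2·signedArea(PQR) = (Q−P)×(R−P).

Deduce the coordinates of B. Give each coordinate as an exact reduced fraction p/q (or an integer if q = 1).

B = (16, 2)

1. B_x = 16  [DA ∥ BC ∩ AC ∥ DB]
2. B_y = 2  [DA ∥ BC ∩ AC ∥ DB]
   → B = (16, 2)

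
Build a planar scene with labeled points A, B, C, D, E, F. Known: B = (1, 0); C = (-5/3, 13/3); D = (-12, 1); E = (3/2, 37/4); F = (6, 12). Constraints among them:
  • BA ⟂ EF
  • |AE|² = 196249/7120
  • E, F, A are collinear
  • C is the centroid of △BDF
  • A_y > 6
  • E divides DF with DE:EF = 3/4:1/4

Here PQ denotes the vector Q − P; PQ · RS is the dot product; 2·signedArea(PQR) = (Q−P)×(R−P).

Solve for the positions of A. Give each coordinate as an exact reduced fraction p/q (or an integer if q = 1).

1. A_x = -1326/445  [E, F, A are collinear ∩ BA ⟂ EF]
2. A_y = 2898/445  [E, F, A are collinear ∩ BA ⟂ EF]
   → A = (-1326/445, 2898/445)

A = (-1326/445, 2898/445)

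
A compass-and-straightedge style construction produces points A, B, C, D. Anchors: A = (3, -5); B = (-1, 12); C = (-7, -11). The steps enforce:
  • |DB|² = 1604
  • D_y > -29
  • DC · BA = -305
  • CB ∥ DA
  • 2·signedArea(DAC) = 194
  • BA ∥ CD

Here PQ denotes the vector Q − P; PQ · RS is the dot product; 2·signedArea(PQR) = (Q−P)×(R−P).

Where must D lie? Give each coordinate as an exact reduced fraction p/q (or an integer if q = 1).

1. D_x = -3  [CB ∥ DA ∩ BA ∥ CD]
2. D_y = -28  [CB ∥ DA ∩ BA ∥ CD]
   → D = (-3, -28)

D = (-3, -28)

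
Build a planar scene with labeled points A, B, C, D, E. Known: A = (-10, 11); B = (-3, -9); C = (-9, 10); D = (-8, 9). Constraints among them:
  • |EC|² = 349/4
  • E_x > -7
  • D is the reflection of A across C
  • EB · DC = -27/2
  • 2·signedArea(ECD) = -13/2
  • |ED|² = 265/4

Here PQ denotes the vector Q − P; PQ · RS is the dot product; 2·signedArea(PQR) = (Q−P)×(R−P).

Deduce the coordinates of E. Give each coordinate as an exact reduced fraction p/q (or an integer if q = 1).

1. E_x = -13/2  [EB · DC = -27/2 ∩ 2·signedArea(ECD) = -13/2]
2. E_y = 1  [EB · DC = -27/2 ∩ 2·signedArea(ECD) = -13/2]
   → E = (-13/2, 1)

E = (-13/2, 1)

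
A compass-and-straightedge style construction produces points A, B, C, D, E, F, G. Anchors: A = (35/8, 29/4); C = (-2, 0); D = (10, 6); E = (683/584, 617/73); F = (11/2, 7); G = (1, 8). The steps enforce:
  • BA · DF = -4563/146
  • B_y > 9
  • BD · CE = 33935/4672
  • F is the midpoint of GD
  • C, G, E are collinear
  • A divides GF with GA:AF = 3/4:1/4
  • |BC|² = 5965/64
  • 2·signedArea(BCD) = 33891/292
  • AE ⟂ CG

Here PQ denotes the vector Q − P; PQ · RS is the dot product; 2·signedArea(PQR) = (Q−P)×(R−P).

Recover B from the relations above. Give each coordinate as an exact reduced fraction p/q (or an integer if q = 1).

B = (-1189/584, 2819/292)

1. B_x = -1189/584  [BA · DF = -4563/146 ∩ BD · CE = 33935/4672]
2. B_y = 2819/292  [BA · DF = -4563/146 ∩ BD · CE = 33935/4672]
   → B = (-1189/584, 2819/292)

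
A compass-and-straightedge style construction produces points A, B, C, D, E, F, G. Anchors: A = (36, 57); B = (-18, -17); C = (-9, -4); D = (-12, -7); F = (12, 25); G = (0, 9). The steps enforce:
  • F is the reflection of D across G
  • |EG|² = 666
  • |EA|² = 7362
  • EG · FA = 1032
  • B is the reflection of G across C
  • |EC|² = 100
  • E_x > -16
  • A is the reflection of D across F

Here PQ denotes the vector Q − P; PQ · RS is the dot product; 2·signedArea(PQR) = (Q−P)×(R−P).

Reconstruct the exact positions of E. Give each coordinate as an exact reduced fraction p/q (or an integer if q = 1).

1. E_x = -15  [line -24·x + -32·y + -744 = 0 ∩ |EC|² = 100]
2. E_y = -12  [line -24·x + -32·y + -744 = 0 ∩ |EC|² = 100]
   → E = (-15, -12)

E = (-15, -12)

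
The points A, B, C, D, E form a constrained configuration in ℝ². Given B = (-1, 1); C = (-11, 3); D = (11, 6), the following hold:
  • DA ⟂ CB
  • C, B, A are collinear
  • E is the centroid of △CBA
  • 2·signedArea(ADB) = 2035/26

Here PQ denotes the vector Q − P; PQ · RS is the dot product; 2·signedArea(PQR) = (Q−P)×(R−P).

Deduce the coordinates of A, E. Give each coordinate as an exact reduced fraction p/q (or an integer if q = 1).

A = (249/26, -29/26)
E = (-21/26, 25/26)

1. A_x = 249/26  [C, B, A are collinear ∩ DA ⟂ CB]
2. A_y = -29/26  [C, B, A are collinear ∩ DA ⟂ CB]
   → A = (249/26, -29/26)
3. E_x = -21/26  [E is the centroid of △CBA]
4. E_y = 25/26  [E is the centroid of △CBA]
   → E = (-21/26, 25/26)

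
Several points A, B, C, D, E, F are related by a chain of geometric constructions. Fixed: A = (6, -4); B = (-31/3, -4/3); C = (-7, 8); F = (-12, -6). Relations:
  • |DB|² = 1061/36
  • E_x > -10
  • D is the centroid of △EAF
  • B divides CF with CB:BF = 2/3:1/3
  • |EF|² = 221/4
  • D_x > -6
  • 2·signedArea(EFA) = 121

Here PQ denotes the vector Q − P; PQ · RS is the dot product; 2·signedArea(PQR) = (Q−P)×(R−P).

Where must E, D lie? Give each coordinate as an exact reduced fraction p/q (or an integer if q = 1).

1. E_x = -19/2  [line -2·x + 18·y + -37 = 0 ∩ |EF|² = 221/4]
2. E_y = 1  [line -2·x + 18·y + -37 = 0 ∩ |EF|² = 221/4]
   → E = (-19/2, 1)
3. D_x = -31/6  [D is the centroid of △EAF]
4. D_y = -3  [D is the centroid of △EAF]
   → D = (-31/6, -3)

D = (-31/6, -3)
E = (-19/2, 1)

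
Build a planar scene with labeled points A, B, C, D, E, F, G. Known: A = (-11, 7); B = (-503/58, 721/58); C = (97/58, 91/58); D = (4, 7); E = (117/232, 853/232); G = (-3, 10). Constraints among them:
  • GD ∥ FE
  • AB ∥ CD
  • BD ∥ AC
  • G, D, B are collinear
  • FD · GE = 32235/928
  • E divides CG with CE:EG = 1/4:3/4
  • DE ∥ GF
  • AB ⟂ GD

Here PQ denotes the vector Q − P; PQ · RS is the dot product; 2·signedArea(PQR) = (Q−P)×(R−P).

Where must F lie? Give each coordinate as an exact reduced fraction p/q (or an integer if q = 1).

1. F_x = -1507/232  [GD ∥ FE ∩ DE ∥ GF]
2. F_y = 1549/232  [GD ∥ FE ∩ DE ∥ GF]
   → F = (-1507/232, 1549/232)

F = (-1507/232, 1549/232)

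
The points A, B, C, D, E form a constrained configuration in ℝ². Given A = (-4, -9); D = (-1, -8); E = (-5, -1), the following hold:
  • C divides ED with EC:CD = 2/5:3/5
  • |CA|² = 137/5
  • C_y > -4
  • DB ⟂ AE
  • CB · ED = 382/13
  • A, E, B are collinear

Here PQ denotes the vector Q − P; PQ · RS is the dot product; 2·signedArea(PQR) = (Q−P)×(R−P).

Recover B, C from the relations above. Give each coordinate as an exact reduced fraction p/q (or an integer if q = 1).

1. B_x = -53/13  [A, E, B are collinear ∩ DB ⟂ AE]
2. B_y = -109/13  [A, E, B are collinear ∩ DB ⟂ AE]
   → B = (-53/13, -109/13)
3. C_x = -17/5  [C divides ED with EC:CD = 2/5:3/5]
4. C_y = -19/5  [C divides ED with EC:CD = 2/5:3/5]
   → C = (-17/5, -19/5)

B = (-53/13, -109/13)
C = (-17/5, -19/5)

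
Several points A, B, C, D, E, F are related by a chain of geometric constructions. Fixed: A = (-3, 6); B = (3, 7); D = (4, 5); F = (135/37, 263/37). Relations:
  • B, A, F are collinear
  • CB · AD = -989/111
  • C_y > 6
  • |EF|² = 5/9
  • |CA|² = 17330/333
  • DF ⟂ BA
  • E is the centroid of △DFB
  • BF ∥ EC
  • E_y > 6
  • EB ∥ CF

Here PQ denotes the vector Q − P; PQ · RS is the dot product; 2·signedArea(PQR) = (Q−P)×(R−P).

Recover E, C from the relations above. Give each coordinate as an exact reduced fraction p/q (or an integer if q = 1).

C = (466/111, 719/111)
E = (394/111, 707/111)

1. E_x = 394/111  [E is the centroid of △DFB]
2. E_y = 707/111  [E is the centroid of △DFB]
   → E = (394/111, 707/111)
3. C_x = 466/111  [EB ∥ CF ∩ BF ∥ EC]
4. C_y = 719/111  [EB ∥ CF ∩ BF ∥ EC]
   → C = (466/111, 719/111)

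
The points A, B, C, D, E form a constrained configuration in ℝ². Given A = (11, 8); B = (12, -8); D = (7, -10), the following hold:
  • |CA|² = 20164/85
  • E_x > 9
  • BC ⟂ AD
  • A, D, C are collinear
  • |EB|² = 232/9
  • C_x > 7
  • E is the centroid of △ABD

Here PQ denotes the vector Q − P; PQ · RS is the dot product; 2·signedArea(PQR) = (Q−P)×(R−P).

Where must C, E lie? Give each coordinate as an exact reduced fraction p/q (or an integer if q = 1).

1. C_x = 651/85  [A, D, C are collinear ∩ BC ⟂ AD]
2. C_y = -598/85  [A, D, C are collinear ∩ BC ⟂ AD]
   → C = (651/85, -598/85)
3. E_x = 10  [E is the centroid of △ABD]
4. E_y = -10/3  [E is the centroid of △ABD]
   → E = (10, -10/3)

C = (651/85, -598/85)
E = (10, -10/3)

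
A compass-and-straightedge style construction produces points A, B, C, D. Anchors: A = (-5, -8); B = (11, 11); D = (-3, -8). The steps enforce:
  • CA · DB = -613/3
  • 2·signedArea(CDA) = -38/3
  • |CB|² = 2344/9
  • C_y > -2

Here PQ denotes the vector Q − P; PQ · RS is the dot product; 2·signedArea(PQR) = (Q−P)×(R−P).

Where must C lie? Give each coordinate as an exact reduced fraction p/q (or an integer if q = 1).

1. C_x = 1  [2·signedArea(CDA) = -38/3 ∩ CA · DB = -613/3]
2. C_y = -5/3  [2·signedArea(CDA) = -38/3 ∩ CA · DB = -613/3]
   → C = (1, -5/3)

C = (1, -5/3)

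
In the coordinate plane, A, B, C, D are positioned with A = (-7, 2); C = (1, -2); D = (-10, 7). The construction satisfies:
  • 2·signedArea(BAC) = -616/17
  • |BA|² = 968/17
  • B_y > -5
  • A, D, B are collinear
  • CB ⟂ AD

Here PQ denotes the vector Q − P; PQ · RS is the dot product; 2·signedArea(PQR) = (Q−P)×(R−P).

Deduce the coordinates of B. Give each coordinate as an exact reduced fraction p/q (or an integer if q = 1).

1. B_x = -53/17  [A, D, B are collinear ∩ CB ⟂ AD]
2. B_y = -76/17  [A, D, B are collinear ∩ CB ⟂ AD]
   → B = (-53/17, -76/17)

B = (-53/17, -76/17)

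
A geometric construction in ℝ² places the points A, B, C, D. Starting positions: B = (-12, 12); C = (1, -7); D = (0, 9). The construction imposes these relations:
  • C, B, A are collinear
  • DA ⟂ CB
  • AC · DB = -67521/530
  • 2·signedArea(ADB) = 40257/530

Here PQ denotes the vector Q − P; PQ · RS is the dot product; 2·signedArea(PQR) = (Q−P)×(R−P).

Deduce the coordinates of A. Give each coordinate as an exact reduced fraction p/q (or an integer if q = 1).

A = (-3591/530, 2313/530)

1. A_x = -3591/530  [C, B, A are collinear ∩ DA ⟂ CB]
2. A_y = 2313/530  [C, B, A are collinear ∩ DA ⟂ CB]
   → A = (-3591/530, 2313/530)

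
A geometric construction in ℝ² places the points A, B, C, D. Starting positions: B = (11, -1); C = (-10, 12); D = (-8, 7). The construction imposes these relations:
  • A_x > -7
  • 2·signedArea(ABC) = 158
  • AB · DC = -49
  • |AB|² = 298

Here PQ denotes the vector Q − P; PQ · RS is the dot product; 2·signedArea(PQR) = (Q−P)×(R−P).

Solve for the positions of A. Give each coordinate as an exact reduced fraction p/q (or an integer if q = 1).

1. A_x = -6  [AB · DC = -49 ∩ 2·signedArea(ABC) = 158]
2. A_y = 2  [AB · DC = -49 ∩ 2·signedArea(ABC) = 158]
   → A = (-6, 2)

A = (-6, 2)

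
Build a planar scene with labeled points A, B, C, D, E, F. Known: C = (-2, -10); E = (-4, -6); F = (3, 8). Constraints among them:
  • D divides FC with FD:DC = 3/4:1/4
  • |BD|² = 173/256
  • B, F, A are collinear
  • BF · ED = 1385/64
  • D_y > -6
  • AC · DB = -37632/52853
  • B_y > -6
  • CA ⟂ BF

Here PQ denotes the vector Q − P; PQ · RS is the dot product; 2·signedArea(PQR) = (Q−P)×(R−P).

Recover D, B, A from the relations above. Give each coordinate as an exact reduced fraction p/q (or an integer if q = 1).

A = (-154538/52853, -512178/52853)
B = (-25/16, -45/8)
D = (-3/4, -11/2)

1. D_x = -3/4  [D divides FC with FD:DC = 3/4:1/4]
2. D_y = -11/2  [D divides FC with FD:DC = 3/4:1/4]
   → D = (-3/4, -11/2)
3. B_x = -25/16  [line -13/4·x + -1/2·y + -505/64 = 0 ∩ |BD|² = 173/256]
4. B_y = -45/8  [line -13/4·x + -1/2·y + -505/64 = 0 ∩ |BD|² = 173/256]
   → B = (-25/16, -45/8)
5. A_x = -154538/52853  [B, F, A are collinear ∩ CA ⟂ BF]
6. A_y = -512178/52853  [B, F, A are collinear ∩ CA ⟂ BF]
   → A = (-154538/52853, -512178/52853)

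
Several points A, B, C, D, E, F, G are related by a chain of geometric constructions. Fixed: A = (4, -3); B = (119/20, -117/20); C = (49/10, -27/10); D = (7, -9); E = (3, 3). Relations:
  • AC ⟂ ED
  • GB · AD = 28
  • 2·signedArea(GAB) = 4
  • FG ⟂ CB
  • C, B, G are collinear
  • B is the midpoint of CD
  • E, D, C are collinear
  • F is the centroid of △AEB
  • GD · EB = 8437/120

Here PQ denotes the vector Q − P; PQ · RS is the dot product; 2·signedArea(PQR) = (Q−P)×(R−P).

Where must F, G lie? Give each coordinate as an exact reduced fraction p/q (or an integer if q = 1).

F = (259/60, -39/20)
G = (277/60, -37/20)

1. F_x = 259/60  [F is the centroid of △AEB]
2. F_y = -39/20  [F is the centroid of △AEB]
   → F = (259/60, -39/20)
3. G_x = 277/60  [C, B, G are collinear ∩ FG ⟂ CB]
4. G_y = -37/20  [C, B, G are collinear ∩ FG ⟂ CB]
   → G = (277/60, -37/20)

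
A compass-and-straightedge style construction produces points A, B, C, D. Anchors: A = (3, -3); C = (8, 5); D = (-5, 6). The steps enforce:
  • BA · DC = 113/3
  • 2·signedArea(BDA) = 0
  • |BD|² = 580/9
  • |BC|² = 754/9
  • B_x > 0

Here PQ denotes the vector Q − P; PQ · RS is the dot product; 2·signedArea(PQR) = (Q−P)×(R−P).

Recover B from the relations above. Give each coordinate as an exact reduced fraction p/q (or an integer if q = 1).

1. B_x = 1/3  [2·signedArea(BDA) = 0 ∩ BA · DC = 113/3]
2. B_y = 0  [2·signedArea(BDA) = 0 ∩ BA · DC = 113/3]
   → B = (1/3, 0)

B = (1/3, 0)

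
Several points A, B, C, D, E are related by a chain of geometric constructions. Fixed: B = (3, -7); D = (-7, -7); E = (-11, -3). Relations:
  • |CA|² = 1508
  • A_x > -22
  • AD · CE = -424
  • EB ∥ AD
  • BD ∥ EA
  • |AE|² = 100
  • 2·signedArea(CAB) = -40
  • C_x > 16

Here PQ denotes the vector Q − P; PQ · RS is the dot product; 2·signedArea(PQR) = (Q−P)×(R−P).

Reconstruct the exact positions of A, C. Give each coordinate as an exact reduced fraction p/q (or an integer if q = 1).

1. A_x = -21  [EB ∥ AD ∩ BD ∥ EA]
2. A_y = -3  [EB ∥ AD ∩ BD ∥ EA]
   → A = (-21, -3)
3. C_x = 17  [2·signedArea(CAB) = -40 ∩ AD · CE = -424]
4. C_y = -11  [2·signedArea(CAB) = -40 ∩ AD · CE = -424]
   → C = (17, -11)

A = (-21, -3)
C = (17, -11)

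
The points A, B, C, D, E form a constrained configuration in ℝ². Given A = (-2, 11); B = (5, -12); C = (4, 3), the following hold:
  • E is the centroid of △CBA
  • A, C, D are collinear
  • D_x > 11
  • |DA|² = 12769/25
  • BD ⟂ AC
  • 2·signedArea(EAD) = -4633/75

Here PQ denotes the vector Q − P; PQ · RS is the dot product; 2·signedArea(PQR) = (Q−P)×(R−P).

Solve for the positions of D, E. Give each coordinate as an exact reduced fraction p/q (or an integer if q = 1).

D = (289/25, -177/25)
E = (7/3, 2/3)

1. D_x = 289/25  [A, C, D are collinear ∩ BD ⟂ AC]
2. D_y = -177/25  [A, C, D are collinear ∩ BD ⟂ AC]
   → D = (289/25, -177/25)
3. E_x = 7/3  [E is the centroid of △CBA]
4. E_y = 2/3  [E is the centroid of △CBA]
   → E = (7/3, 2/3)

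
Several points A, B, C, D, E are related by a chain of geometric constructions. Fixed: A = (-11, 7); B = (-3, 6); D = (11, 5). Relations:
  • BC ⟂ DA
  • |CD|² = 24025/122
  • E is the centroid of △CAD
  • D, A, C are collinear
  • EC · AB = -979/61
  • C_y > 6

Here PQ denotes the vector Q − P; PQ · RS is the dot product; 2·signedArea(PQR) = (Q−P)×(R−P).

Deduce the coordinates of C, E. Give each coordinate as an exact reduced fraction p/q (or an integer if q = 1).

1. C_x = -363/122  [D, A, C are collinear ∩ BC ⟂ DA]
2. C_y = 765/122  [D, A, C are collinear ∩ BC ⟂ DA]
   → C = (-363/122, 765/122)
3. E_x = -121/122  [E is the centroid of △CAD]
4. E_y = 743/122  [E is the centroid of △CAD]
   → E = (-121/122, 743/122)

C = (-363/122, 765/122)
E = (-121/122, 743/122)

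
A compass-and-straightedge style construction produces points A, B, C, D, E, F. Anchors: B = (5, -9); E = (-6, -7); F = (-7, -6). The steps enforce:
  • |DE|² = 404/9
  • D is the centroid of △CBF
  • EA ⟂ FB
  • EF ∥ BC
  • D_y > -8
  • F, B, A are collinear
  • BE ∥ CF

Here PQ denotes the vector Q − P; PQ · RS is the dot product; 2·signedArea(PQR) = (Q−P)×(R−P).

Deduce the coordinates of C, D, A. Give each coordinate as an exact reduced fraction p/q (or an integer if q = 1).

A = (-99/17, -107/17)
C = (4, -8)
D = (2/3, -23/3)

1. C_x = 4  [BE ∥ CF ∩ EF ∥ BC]
2. C_y = -8  [BE ∥ CF ∩ EF ∥ BC]
   → C = (4, -8)
3. D_x = 2/3  [D is the centroid of △CBF]
4. D_y = -23/3  [D is the centroid of △CBF]
   → D = (2/3, -23/3)
5. A_x = -99/17  [F, B, A are collinear ∩ EA ⟂ FB]
6. A_y = -107/17  [F, B, A are collinear ∩ EA ⟂ FB]
   → A = (-99/17, -107/17)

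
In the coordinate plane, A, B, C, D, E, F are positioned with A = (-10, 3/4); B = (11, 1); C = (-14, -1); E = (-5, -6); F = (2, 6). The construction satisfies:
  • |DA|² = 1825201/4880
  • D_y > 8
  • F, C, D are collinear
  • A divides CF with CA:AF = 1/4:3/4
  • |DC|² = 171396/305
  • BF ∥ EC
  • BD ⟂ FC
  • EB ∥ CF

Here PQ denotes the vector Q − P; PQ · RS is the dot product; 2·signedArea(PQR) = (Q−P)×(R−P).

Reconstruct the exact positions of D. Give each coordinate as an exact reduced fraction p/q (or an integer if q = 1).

1. D_x = 2354/305  [F, C, D are collinear ∩ BD ⟂ FC]
2. D_y = 2593/305  [F, C, D are collinear ∩ BD ⟂ FC]
   → D = (2354/305, 2593/305)

D = (2354/305, 2593/305)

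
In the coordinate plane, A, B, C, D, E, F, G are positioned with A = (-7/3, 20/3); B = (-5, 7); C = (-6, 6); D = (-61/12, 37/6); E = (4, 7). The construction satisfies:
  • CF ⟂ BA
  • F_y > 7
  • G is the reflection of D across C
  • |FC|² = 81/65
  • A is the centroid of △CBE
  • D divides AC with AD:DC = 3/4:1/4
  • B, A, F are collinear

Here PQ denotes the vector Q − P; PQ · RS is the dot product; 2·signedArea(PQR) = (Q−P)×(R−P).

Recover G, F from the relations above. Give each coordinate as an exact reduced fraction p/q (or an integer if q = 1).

1. G_x = -83/12  [G is the reflection of D across C]
2. G_y = 35/6  [G is the reflection of D across C]
   → G = (-83/12, 35/6)
3. F_x = -381/65  [B, A, F are collinear ∩ CF ⟂ BA]
4. F_y = 462/65  [B, A, F are collinear ∩ CF ⟂ BA]
   → F = (-381/65, 462/65)

F = (-381/65, 462/65)
G = (-83/12, 35/6)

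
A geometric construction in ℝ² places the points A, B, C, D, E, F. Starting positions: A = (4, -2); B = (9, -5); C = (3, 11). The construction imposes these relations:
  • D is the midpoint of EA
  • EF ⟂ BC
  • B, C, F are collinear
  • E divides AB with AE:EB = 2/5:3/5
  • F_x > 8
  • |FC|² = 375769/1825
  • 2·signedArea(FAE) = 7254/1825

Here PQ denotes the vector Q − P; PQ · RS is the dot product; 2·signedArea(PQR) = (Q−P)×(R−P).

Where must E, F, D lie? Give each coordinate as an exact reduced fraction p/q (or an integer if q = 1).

1. E_x = 6  [E divides AB with AE:EB = 2/5:3/5]
2. E_y = -16/5  [E divides AB with AE:EB = 2/5:3/5]
   → E = (6, -16/5)
3. F_x = 2934/365  [B, C, F are collinear ∩ EF ⟂ BC]
4. F_y = -889/365  [B, C, F are collinear ∩ EF ⟂ BC]
   → F = (2934/365, -889/365)
5. D_x = 5  [D is the midpoint of EA]
6. D_y = -13/5  [D is the midpoint of EA]
   → D = (5, -13/5)

D = (5, -13/5)
E = (6, -16/5)
F = (2934/365, -889/365)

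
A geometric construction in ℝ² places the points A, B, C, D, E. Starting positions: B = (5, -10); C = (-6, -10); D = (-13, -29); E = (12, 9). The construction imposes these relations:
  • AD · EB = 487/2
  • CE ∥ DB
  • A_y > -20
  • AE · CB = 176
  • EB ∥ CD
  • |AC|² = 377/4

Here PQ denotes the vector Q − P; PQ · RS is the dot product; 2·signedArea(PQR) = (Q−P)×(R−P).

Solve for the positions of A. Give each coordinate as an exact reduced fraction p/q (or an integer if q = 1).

1. A_x = -4  [AD · EB = 487/2 ∩ AE · CB = 176]
2. A_y = -39/2  [AD · EB = 487/2 ∩ AE · CB = 176]
   → A = (-4, -39/2)

A = (-4, -39/2)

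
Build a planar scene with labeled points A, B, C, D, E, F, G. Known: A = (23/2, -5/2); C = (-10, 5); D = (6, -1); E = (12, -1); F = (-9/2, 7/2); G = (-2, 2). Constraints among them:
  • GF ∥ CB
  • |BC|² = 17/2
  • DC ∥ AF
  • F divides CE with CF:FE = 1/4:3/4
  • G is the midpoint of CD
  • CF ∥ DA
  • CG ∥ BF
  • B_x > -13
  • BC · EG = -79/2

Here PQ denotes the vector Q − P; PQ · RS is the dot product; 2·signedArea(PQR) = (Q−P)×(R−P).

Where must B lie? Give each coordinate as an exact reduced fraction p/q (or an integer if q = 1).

B = (-25/2, 13/2)

1. B_x = -25/2  [CG ∥ BF ∩ GF ∥ CB]
2. B_y = 13/2  [CG ∥ BF ∩ GF ∥ CB]
   → B = (-25/2, 13/2)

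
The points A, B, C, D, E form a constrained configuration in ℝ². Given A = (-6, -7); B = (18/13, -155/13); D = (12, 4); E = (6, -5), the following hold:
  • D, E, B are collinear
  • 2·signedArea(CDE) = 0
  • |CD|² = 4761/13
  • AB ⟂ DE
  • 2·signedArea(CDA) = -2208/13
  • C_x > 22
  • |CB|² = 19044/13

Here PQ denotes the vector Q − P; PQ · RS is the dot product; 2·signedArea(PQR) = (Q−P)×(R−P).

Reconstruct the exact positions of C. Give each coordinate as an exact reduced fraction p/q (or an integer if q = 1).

C = (294/13, 259/13)

1. C_x = 294/13  [2·signedArea(CDE) = 0 ∩ 2·signedArea(CDA) = -2208/13]
2. C_y = 259/13  [2·signedArea(CDE) = 0 ∩ 2·signedArea(CDA) = -2208/13]
   → C = (294/13, 259/13)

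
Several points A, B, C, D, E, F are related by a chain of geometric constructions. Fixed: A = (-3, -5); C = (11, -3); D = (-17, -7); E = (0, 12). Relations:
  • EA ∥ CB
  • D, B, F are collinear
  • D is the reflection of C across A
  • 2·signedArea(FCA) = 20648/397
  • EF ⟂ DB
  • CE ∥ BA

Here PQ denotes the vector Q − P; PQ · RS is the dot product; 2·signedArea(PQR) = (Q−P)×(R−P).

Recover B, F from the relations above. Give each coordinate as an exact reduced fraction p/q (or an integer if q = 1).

B = (8, -20)
F = (-4524/397, -3936/397)

1. B_x = 8  [CE ∥ BA ∩ EA ∥ CB]
2. B_y = -20  [CE ∥ BA ∩ EA ∥ CB]
   → B = (8, -20)
3. F_x = -4524/397  [D, B, F are collinear ∩ EF ⟂ DB]
4. F_y = -3936/397  [D, B, F are collinear ∩ EF ⟂ DB]
   → F = (-4524/397, -3936/397)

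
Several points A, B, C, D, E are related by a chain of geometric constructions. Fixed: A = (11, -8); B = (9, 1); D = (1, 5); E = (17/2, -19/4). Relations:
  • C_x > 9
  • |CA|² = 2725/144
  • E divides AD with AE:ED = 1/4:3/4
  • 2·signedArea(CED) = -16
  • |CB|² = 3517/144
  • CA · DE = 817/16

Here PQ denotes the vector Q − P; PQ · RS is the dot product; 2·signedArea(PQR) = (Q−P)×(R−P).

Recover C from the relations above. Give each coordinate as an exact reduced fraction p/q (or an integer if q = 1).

1. C_x = 19/2  [2·signedArea(CED) = -16 ∩ CA · DE = 817/16]
2. C_y = -47/12  [2·signedArea(CED) = -16 ∩ CA · DE = 817/16]
   → C = (19/2, -47/12)

C = (19/2, -47/12)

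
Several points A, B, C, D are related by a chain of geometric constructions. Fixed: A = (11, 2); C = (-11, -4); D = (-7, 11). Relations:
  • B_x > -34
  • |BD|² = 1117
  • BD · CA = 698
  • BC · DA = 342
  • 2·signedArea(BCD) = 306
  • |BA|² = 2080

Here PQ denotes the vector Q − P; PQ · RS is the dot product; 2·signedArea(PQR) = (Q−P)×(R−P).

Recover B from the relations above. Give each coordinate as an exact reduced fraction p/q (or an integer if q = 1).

1. B_x = -33  [2·signedArea(BCD) = 306 ∩ BC · DA = 342]
2. B_y = -10  [2·signedArea(BCD) = 306 ∩ BC · DA = 342]
   → B = (-33, -10)

B = (-33, -10)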